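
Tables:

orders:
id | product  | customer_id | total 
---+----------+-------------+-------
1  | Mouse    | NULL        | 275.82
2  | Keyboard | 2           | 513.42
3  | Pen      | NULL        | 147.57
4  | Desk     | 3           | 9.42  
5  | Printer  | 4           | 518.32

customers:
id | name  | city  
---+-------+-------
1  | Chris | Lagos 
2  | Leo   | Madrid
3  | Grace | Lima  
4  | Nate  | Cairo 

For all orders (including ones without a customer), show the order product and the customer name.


LEFT JOIN keeps every row from orders (the left table); where customer_id has no match in customers, the customer columns become NULL. Walk through each order:
  - order 1 (Mouse): customer_id=NULL, no match -> kept with NULL
  - order 2 (Keyboard): customer_id=2 -> matches Leo
  - order 3 (Pen): customer_id=NULL, no match -> kept with NULL
  - order 4 (Desk): customer_id=3 -> matches Grace
  - order 5 (Printer): customer_id=4 -> matches Nate
All 5 rows appear; 2 have NULL customer.

SQL:
SELECT a.product, b.name AS customer
FROM orders a
LEFT JOIN customers b ON a.customer_id = b.id

Result:
product  | customer
---------+---------
Mouse    | NULL    
Keyboard | Leo     
Pen      | NULL    
Desk     | Grace   
Printer  | Nate    


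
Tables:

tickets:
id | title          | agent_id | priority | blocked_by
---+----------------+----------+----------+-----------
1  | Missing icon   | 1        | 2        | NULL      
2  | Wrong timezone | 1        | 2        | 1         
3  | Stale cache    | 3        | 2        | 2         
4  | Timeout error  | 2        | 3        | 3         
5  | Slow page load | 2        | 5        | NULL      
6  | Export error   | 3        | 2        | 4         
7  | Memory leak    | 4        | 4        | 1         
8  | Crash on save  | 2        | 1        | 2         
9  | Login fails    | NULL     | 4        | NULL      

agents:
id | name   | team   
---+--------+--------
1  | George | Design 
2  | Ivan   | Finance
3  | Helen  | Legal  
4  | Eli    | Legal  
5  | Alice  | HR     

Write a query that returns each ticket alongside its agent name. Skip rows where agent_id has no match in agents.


INNER JOIN keeps only tickets rows whose agent_id matches an id in agents. Walk through each ticket:
  - ticket 1 (Missing icon): agent_id=1 -> matches George
  - ticket 2 (Wrong timezone): agent_id=1 -> matches George
  - ticket 3 (Stale cache): agent_id=3 -> matches Helen
  - ticket 4 (Timeout error): agent_id=2 -> matches Ivan
  - ticket 5 (Slow page load): agent_id=2 -> matches Ivan
  - ticket 6 (Export error): agent_id=3 -> matches Helen
  - ticket 7 (Memory leak): agent_id=4 -> matches Eli
  - ticket 8 (Crash on save): agent_id=2 -> matches Ivan
  - ticket 9 (Login fails): agent_id=NULL, no match -> dropped
So 1 of 9 rows is dropped.

SQL:
SELECT a.title, b.name AS agent
FROM tickets a
INNER JOIN agents b ON a.agent_id = b.id

Result:
title          | agent 
---------------+-------
Missing icon   | George
Wrong timezone | George
Stale cache    | Helen 
Timeout error  | Ivan  
Slow page load | Ivan  
Export error   | Helen 
Memory leak    | Eli   
Crash on save  | Ivan  


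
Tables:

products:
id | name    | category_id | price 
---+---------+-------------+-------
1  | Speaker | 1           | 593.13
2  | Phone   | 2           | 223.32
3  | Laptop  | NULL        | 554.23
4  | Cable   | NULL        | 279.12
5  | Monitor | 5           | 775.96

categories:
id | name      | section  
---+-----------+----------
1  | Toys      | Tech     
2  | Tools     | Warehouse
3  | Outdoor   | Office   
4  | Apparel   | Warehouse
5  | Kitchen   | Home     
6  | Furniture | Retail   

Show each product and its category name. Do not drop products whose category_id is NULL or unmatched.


LEFT JOIN keeps every row from products (the left table); where category_id has no match in categories, the category columns become NULL. Walk through each product:
  - product 1 (Speaker): category_id=1 -> matches Toys
  - product 2 (Phone): category_id=2 -> matches Tools
  - product 3 (Laptop): category_id=NULL, no match -> kept with NULL
  - product 4 (Cable): category_id=NULL, no match -> kept with NULL
  - product 5 (Monitor): category_id=5 -> matches Kitchen
All 5 rows appear; 2 have NULL category.

SQL:
SELECT a.name, b.name AS category
FROM products a
LEFT JOIN categories b ON a.category_id = b.id

Result:
name    | category
--------+---------
Speaker | Toys    
Phone   | Tools   
Laptop  | NULL    
Cable   | NULL    
Monitor | Kitchen 


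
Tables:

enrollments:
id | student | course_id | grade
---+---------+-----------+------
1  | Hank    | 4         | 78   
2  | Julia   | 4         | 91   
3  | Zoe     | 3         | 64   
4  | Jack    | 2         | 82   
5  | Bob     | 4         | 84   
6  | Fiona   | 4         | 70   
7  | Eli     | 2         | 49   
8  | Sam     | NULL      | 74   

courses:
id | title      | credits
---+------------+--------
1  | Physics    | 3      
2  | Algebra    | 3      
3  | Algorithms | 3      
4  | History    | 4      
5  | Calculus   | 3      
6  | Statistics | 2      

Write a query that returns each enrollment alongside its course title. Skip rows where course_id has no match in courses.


INNER JOIN keeps only enrollments rows whose course_id matches an id in courses. Walk through each enrollment:
  - enrollment 1 (Hank): course_id=4 -> matches History
  - enrollment 2 (Julia): course_id=4 -> matches History
  - enrollment 3 (Zoe): course_id=3 -> matches Algorithms
  - enrollment 4 (Jack): course_id=2 -> matches Algebra
  - enrollment 5 (Bob): course_id=4 -> matches History
  - enrollment 6 (Fiona): course_id=4 -> matches History
  - enrollment 7 (Eli): course_id=2 -> matches Algebra
  - enrollment 8 (Sam): course_id=NULL, no match -> dropped
So 1 of 8 rows is dropped.

SQL:
SELECT a.student, b.title AS course
FROM enrollments a
INNER JOIN courses b ON a.course_id = b.id

Result:
student | course    
--------+-----------
Hank    | History   
Julia   | History   
Zoe     | Algorithms
Jack    | Algebra   
Bob     | History   
Fiona   | History   
Eli     | Algebra   


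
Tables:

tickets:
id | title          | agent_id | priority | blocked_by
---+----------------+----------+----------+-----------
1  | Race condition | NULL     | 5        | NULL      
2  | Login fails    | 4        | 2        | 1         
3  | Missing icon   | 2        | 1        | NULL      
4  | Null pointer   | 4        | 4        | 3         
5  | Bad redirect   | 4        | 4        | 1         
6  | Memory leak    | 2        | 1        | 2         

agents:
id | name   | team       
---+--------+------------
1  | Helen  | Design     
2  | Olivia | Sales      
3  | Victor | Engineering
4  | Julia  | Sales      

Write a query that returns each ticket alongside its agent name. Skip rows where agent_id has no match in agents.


INNER JOIN keeps only tickets rows whose agent_id matches an id in agents. Walk through each ticket:
  - ticket 1 (Race condition): agent_id=NULL, no match -> dropped
  - ticket 2 (Login fails): agent_id=4 -> matches Julia
  - ticket 3 (Missing icon): agent_id=2 -> matches Olivia
  - ticket 4 (Null pointer): agent_id=4 -> matches Julia
  - ticket 5 (Bad redirect): agent_id=4 -> matches Julia
  - ticket 6 (Memory leak): agent_id=2 -> matches Olivia
So 1 of 6 rows is dropped.

SQL:
SELECT a.title, b.name AS agent
FROM tickets a
INNER JOIN agents b ON a.agent_id = b.id

Result:
title        | agent 
-------------+-------
Login fails  | Julia 
Missing icon | Olivia
Null pointer | Julia 
Bad redirect | Julia 
Memory leak  | Olivia


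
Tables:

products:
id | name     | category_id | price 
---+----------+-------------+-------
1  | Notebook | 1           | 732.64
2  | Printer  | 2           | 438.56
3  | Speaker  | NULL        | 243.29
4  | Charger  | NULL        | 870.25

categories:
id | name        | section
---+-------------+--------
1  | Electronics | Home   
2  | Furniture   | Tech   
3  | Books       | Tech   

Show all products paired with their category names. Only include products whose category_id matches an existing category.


INNER JOIN keeps only products rows whose category_id matches an id in categories. Walk through each product:
  - product 1 (Notebook): category_id=1 -> matches Electronics
  - product 2 (Printer): category_id=2 -> matches Furniture
  - product 3 (Speaker): category_id=NULL, no match -> dropped
  - product 4 (Charger): category_id=NULL, no match -> dropped
So 2 of 4 rows are dropped.

SQL:
SELECT a.name, b.name AS category
FROM products a
INNER JOIN categories b ON a.category_id = b.id

Result:
name     | category   
---------+------------
Notebook | Electronics
Printer  | Furniture  


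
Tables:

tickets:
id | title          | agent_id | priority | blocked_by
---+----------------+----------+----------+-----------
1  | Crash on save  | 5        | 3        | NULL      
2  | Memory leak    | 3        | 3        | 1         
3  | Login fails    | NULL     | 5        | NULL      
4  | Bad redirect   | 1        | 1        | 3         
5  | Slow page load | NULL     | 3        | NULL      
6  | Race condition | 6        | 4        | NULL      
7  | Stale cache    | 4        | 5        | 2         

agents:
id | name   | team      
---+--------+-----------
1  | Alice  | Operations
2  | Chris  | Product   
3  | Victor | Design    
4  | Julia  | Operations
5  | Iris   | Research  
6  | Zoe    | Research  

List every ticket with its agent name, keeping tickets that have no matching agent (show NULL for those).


LEFT JOIN keeps every row from tickets (the left table); where agent_id has no match in agents, the agent columns become NULL. Walk through each ticket:
  - ticket 1 (Crash on save): agent_id=5 -> matches Iris
  - ticket 2 (Memory leak): agent_id=3 -> matches Victor
  - ticket 3 (Login fails): agent_id=NULL, no match -> kept with NULL
  - ticket 4 (Bad redirect): agent_id=1 -> matches Alice
  - ticket 5 (Slow page load): agent_id=NULL, no match -> kept with NULL
  - ticket 6 (Race condition): agent_id=6 -> matches Zoe
  - ticket 7 (Stale cache): agent_id=4 -> matches Julia
All 7 rows appear; 2 have NULL agent.

SQL:
SELECT a.title, b.name AS agent
FROM tickets a
LEFT JOIN agents b ON a.agent_id = b.id

Result:
title          | agent 
---------------+-------
Crash on save  | Iris  
Memory leak    | Victor
Login fails    | NULL  
Bad redirect   | Alice 
Slow page load | NULL  
Race condition | Zoe   
Stale cache    | Julia 


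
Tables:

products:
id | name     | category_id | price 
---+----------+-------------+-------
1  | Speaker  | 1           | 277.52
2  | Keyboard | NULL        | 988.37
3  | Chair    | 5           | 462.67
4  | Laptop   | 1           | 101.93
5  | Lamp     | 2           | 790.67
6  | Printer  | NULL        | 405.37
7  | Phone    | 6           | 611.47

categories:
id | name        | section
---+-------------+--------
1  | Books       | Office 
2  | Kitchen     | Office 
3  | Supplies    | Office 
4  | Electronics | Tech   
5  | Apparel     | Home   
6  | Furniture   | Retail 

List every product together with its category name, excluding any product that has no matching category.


INNER JOIN keeps only products rows whose category_id matches an id in categories. Walk through each product:
  - product 1 (Speaker): category_id=1 -> matches Books
  - product 2 (Keyboard): category_id=NULL, no match -> dropped
  - product 3 (Chair): category_id=5 -> matches Apparel
  - product 4 (Laptop): category_id=1 -> matches Books
  - product 5 (Lamp): category_id=2 -> matches Kitchen
  - product 6 (Printer): category_id=NULL, no match -> dropped
  - product 7 (Phone): category_id=6 -> matches Furniture
So 2 of 7 rows are dropped.

SQL:
SELECT a.name, b.name AS category
FROM products a
INNER JOIN categories b ON a.category_id = b.id

Result:
name    | category 
--------+----------
Speaker | Books    
Chair   | Apparel  
Laptop  | Books    
Lamp    | Kitchen  
Phone   | Furniture


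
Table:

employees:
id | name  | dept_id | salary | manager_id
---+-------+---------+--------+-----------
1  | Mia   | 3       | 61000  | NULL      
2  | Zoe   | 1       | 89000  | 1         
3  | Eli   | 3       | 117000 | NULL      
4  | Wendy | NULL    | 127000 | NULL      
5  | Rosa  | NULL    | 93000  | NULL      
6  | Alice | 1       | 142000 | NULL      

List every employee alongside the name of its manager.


This is a self-join: employees is joined to a second copy of itself, matching each row's manager_id to another row's id. Use LEFT JOIN so rows with manager_id=NULL are kept.
  - employee 1 (Mia): manager_id=NULL -> NULL
  - employee 2 (Zoe): manager_id=1 -> Mia
  - employee 3 (Eli): manager_id=NULL -> NULL
  - employee 4 (Wendy): manager_id=NULL -> NULL
  - employee 5 (Rosa): manager_id=NULL -> NULL
  - employee 6 (Alice): manager_id=NULL -> NULL

SQL:
SELECT a.name AS item, b.name AS manager
FROM employees a
LEFT JOIN employees b ON a.manager_id = b.id

Result:
item  | manager
------+--------
Mia   | NULL   
Zoe   | Mia    
Eli   | NULL   
Wendy | NULL   
Rosa  | NULL   
Alice | NULL   


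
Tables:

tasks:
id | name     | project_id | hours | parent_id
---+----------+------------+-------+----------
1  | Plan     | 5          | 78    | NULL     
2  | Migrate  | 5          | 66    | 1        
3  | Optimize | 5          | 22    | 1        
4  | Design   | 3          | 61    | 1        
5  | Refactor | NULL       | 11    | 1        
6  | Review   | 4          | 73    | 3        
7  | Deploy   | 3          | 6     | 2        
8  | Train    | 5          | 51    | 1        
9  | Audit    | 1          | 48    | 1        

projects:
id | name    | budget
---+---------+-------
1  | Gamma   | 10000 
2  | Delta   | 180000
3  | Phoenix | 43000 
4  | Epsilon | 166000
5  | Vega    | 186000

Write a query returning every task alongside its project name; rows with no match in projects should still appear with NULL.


LEFT JOIN keeps every row from tasks (the left table); where project_id has no match in projects, the project columns become NULL. Walk through each task:
  - task 1 (Plan): project_id=5 -> matches Vega
  - task 2 (Migrate): project_id=5 -> matches Vega
  - task 3 (Optimize): project_id=5 -> matches Vega
  - task 4 (Design): project_id=3 -> matches Phoenix
  - task 5 (Refactor): project_id=NULL, no match -> kept with NULL
  - task 6 (Review): project_id=4 -> matches Epsilon
  - task 7 (Deploy): project_id=3 -> matches Phoenix
  - task 8 (Train): project_id=5 -> matches Vega
  - task 9 (Audit): project_id=1 -> matches Gamma
All 9 rows appear; 1 has NULL project.

SQL:
SELECT a.name, b.name AS project
FROM tasks a
LEFT JOIN projects b ON a.project_id = b.id

Result:
name     | project
---------+--------
Plan     | Vega   
Migrate  | Vega   
Optimize | Vega   
Design   | Phoenix
Refactor | NULL   
Review   | Epsilon
Deploy   | Phoenix
Train    | Vega   
Audit    | Gamma  


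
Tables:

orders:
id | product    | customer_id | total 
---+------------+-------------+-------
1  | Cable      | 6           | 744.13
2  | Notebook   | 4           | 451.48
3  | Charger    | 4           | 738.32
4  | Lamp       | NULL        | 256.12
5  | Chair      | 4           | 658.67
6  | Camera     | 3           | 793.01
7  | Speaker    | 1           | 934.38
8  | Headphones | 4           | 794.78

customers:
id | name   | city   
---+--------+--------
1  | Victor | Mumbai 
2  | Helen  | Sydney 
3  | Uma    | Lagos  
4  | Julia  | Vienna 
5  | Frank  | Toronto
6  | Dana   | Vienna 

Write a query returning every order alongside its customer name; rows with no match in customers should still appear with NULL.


LEFT JOIN keeps every row from orders (the left table); where customer_id has no match in customers, the customer columns become NULL. Walk through each order:
  - order 1 (Cable): customer_id=6 -> matches Dana
  - order 2 (Notebook): customer_id=4 -> matches Julia
  - order 3 (Charger): customer_id=4 -> matches Julia
  - order 4 (Lamp): customer_id=NULL, no match -> kept with NULL
  - order 5 (Chair): customer_id=4 -> matches Julia
  - order 6 (Camera): customer_id=3 -> matches Uma
  - order 7 (Speaker): customer_id=1 -> matches Victor
  - order 8 (Headphones): customer_id=4 -> matches Julia
All 8 rows appear; 1 has NULL customer.

SQL:
SELECT a.product, b.name AS customer
FROM orders a
LEFT JOIN customers b ON a.customer_id = b.id

Result:
product    | customer
-----------+---------
Cable      | Dana    
Notebook   | Julia   
Charger    | Julia   
Lamp       | NULL    
Chair      | Julia   
Camera     | Uma     
Speaker    | Victor  
Headphones | Julia   


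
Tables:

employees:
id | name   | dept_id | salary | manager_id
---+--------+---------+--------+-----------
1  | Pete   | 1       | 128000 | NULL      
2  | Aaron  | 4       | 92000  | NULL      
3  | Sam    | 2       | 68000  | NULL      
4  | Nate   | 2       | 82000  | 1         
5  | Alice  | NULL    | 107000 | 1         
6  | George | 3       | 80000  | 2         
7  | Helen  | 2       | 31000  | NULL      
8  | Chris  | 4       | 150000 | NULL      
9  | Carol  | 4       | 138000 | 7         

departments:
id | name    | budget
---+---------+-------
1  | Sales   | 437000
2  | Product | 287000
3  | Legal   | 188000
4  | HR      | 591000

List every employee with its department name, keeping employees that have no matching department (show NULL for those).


LEFT JOIN keeps every row from employees (the left table); where dept_id has no match in departments, the department columns become NULL. Walk through each employee:
  - employee 1 (Pete): dept_id=1 -> matches Sales
  - employee 2 (Aaron): dept_id=4 -> matches HR
  - employee 3 (Sam): dept_id=2 -> matches Product
  - employee 4 (Nate): dept_id=2 -> matches Product
  - employee 5 (Alice): dept_id=NULL, no match -> kept with NULL
  - employee 6 (George): dept_id=3 -> matches Legal
  - employee 7 (Helen): dept_id=2 -> matches Product
  - employee 8 (Chris): dept_id=4 -> matches HR
  - employee 9 (Carol): dept_id=4 -> matches HR
All 9 rows appear; 1 has NULL department.

SQL:
SELECT a.name, b.name AS department
FROM employees a
LEFT JOIN departments b ON a.dept_id = b.id

Result:
name   | department
-------+-----------
Pete   | Sales     
Aaron  | HR        
Sam    | Product   
Nate   | Product   
Alice  | NULL      
George | Legal     
Helen  | Product   
Chris  | HR        
Carol  | HR        


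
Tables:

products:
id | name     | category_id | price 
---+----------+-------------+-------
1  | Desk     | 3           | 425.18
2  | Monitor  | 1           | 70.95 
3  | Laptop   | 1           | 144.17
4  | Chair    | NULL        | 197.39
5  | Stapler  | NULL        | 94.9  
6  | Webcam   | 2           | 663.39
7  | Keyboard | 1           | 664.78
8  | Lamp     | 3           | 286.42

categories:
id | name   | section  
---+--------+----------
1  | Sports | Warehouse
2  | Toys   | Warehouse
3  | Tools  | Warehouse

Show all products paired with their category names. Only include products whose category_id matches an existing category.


INNER JOIN keeps only products rows whose category_id matches an id in categories. Walk through each product:
  - product 1 (Desk): category_id=3 -> matches Tools
  - product 2 (Monitor): category_id=1 -> matches Sports
  - product 3 (Laptop): category_id=1 -> matches Sports
  - product 4 (Chair): category_id=NULL, no match -> dropped
  - product 5 (Stapler): category_id=NULL, no match -> dropped
  - product 6 (Webcam): category_id=2 -> matches Toys
  - product 7 (Keyboard): category_id=1 -> matches Sports
  - product 8 (Lamp): category_id=3 -> matches Tools
So 2 of 8 rows are dropped.

SQL:
SELECT a.name, b.name AS category
FROM products a
INNER JOIN categories b ON a.category_id = b.id

Result:
name     | category
---------+---------
Desk     | Tools   
Monitor  | Sports  
Laptop   | Sports  
Webcam   | Toys    
Keyboard | Sports  
Lamp     | Tools   


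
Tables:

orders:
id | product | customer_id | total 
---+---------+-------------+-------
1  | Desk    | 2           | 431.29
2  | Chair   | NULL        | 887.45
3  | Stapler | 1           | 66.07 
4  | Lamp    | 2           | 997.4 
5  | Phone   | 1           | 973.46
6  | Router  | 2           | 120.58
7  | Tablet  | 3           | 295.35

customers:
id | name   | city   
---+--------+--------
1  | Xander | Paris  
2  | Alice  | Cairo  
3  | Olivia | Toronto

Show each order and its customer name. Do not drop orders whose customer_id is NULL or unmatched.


LEFT JOIN keeps every row from orders (the left table); where customer_id has no match in customers, the customer columns become NULL. Walk through each order:
  - order 1 (Desk): customer_id=2 -> matches Alice
  - order 2 (Chair): customer_id=NULL, no match -> kept with NULL
  - order 3 (Stapler): customer_id=1 -> matches Xander
  - order 4 (Lamp): customer_id=2 -> matches Alice
  - order 5 (Phone): customer_id=1 -> matches Xander
  - order 6 (Router): customer_id=2 -> matches Alice
  - order 7 (Tablet): customer_id=3 -> matches Olivia
All 7 rows appear; 1 has NULL customer.

SQL:
SELECT a.product, b.name AS customer
FROM orders a
LEFT JOIN customers b ON a.customer_id = b.id

Result:
product | customer
--------+---------
Desk    | Alice   
Chair   | NULL    
Stapler | Xander  
Lamp    | Alice   
Phone   | Xander  
Router  | Alice   
Tablet  | Olivia  


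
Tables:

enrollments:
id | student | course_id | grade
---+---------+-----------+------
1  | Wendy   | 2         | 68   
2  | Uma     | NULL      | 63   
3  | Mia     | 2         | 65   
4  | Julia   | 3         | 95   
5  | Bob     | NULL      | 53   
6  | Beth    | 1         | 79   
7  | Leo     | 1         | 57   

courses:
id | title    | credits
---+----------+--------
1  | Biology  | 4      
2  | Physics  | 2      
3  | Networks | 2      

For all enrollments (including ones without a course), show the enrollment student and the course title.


LEFT JOIN keeps every row from enrollments (the left table); where course_id has no match in courses, the course columns become NULL. Walk through each enrollment:
  - enrollment 1 (Wendy): course_id=2 -> matches Physics
  - enrollment 2 (Uma): course_id=NULL, no match -> kept with NULL
  - enrollment 3 (Mia): course_id=2 -> matches Physics
  - enrollment 4 (Julia): course_id=3 -> matches Networks
  - enrollment 5 (Bob): course_id=NULL, no match -> kept with NULL
  - enrollment 6 (Beth): course_id=1 -> matches Biology
  - enrollment 7 (Leo): course_id=1 -> matches Biology
All 7 rows appear; 2 have NULL course.

SQL:
SELECT a.student, b.title AS course
FROM enrollments a
LEFT JOIN courses b ON a.course_id = b.id

Result:
student | course  
--------+---------
Wendy   | Physics 
Uma     | NULL    
Mia     | Physics 
Julia   | Networks
Bob     | NULL    
Beth    | Biology 
Leo     | Biology 


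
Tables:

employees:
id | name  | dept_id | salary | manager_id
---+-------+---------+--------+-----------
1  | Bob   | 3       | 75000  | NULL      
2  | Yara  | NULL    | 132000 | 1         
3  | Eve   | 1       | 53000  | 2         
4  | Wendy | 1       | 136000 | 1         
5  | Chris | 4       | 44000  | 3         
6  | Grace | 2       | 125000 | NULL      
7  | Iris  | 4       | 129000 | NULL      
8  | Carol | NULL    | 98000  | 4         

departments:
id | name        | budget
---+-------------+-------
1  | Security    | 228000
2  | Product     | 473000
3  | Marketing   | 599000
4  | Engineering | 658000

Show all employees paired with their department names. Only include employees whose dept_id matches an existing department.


INNER JOIN keeps only employees rows whose dept_id matches an id in departments. Walk through each employee:
  - employee 1 (Bob): dept_id=3 -> matches Marketing
  - employee 2 (Yara): dept_id=NULL, no match -> dropped
  - employee 3 (Eve): dept_id=1 -> matches Security
  - employee 4 (Wendy): dept_id=1 -> matches Security
  - employee 5 (Chris): dept_id=4 -> matches Engineering
  - employee 6 (Grace): dept_id=2 -> matches Product
  - employee 7 (Iris): dept_id=4 -> matches Engineering
  - employee 8 (Carol): dept_id=NULL, no match -> dropped
So 2 of 8 rows are dropped.

SQL:
SELECT a.name, b.name AS department
FROM employees a
INNER JOIN departments b ON a.dept_id = b.id

Result:
name  | department 
------+------------
Bob   | Marketing  
Eve   | Security   
Wendy | Security   
Chris | Engineering
Grace | Product    
Iris  | Engineering


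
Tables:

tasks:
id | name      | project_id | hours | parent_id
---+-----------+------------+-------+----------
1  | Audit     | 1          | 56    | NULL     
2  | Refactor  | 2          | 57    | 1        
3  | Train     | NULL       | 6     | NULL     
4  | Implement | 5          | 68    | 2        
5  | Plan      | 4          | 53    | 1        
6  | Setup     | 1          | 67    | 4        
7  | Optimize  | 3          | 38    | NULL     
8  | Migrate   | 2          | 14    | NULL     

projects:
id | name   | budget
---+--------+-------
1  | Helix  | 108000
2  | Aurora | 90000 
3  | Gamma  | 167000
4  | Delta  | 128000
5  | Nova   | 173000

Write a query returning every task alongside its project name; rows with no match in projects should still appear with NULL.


LEFT JOIN keeps every row from tasks (the left table); where project_id has no match in projects, the project columns become NULL. Walk through each task:
  - task 1 (Audit): project_id=1 -> matches Helix
  - task 2 (Refactor): project_id=2 -> matches Aurora
  - task 3 (Train): project_id=NULL, no match -> kept with NULL
  - task 4 (Implement): project_id=5 -> matches Nova
  - task 5 (Plan): project_id=4 -> matches Delta
  - task 6 (Setup): project_id=1 -> matches Helix
  - task 7 (Optimize): project_id=3 -> matches Gamma
  - task 8 (Migrate): project_id=2 -> matches Aurora
All 8 rows appear; 1 has NULL project.

SQL:
SELECT a.name, b.name AS project
FROM tasks a
LEFT JOIN projects b ON a.project_id = b.id

Result:
name      | project
----------+--------
Audit     | Helix  
Refactor  | Aurora 
Train     | NULL   
Implement | Nova   
Plan      | Delta  
Setup     | Helix  
Optimize  | Gamma  
Migrate   | Aurora 


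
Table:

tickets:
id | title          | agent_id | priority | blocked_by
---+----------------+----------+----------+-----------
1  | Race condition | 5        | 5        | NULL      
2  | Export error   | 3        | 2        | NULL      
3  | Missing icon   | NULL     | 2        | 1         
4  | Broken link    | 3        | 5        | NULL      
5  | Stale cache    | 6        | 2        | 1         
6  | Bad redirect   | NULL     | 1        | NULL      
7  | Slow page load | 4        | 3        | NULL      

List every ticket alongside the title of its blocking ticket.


This is a self-join: tickets is joined to a second copy of itself, matching each row's blocked_by to another row's id. Use LEFT JOIN so rows with blocked_by=NULL are kept.
  - ticket 1 (Race condition): blocked_by=NULL -> NULL
  - ticket 2 (Export error): blocked_by=NULL -> NULL
  - ticket 3 (Missing icon): blocked_by=1 -> Race condition
  - ticket 4 (Broken link): blocked_by=NULL -> NULL
  - ticket 5 (Stale cache): blocked_by=1 -> Race condition
  - ticket 6 (Bad redirect): blocked_by=NULL -> NULL
  - ticket 7 (Slow page load): blocked_by=NULL -> NULL

SQL:
SELECT a.title AS item, b.title AS blocked_by
FROM tickets a
LEFT JOIN tickets b ON a.blocked_by = b.id

Result:
item           | blocked_by    
---------------+---------------
Race condition | NULL          
Export error   | NULL          
Missing icon   | Race condition
Broken link    | NULL          
Stale cache    | Race condition
Bad redirect   | NULL          
Slow page load | NULL          


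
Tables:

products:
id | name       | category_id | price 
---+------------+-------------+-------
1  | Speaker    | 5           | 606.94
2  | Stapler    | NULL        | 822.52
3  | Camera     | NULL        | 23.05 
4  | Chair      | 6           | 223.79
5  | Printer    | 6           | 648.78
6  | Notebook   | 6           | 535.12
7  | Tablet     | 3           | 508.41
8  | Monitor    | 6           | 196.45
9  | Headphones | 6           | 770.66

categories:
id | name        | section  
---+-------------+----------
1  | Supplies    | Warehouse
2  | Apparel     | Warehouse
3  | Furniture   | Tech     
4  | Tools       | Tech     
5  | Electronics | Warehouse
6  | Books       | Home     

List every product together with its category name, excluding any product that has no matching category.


INNER JOIN keeps only products rows whose category_id matches an id in categories. Walk through each product:
  - product 1 (Speaker): category_id=5 -> matches Electronics
  - product 2 (Stapler): category_id=NULL, no match -> dropped
  - product 3 (Camera): category_id=NULL, no match -> dropped
  - product 4 (Chair): category_id=6 -> matches Books
  - product 5 (Printer): category_id=6 -> matches Books
  - product 6 (Notebook): category_id=6 -> matches Books
  - product 7 (Tablet): category_id=3 -> matches Furniture
  - product 8 (Monitor): category_id=6 -> matches Books
  - product 9 (Headphones): category_id=6 -> matches Books
So 2 of 9 rows are dropped.

SQL:
SELECT a.name, b.name AS category
FROM products a
INNER JOIN categories b ON a.category_id = b.id

Result:
name       | category   
-----------+------------
Speaker    | Electronics
Chair      | Books      
Printer    | Books      
Notebook   | Books      
Tablet     | Furniture  
Monitor    | Books      
Headphones | Books      


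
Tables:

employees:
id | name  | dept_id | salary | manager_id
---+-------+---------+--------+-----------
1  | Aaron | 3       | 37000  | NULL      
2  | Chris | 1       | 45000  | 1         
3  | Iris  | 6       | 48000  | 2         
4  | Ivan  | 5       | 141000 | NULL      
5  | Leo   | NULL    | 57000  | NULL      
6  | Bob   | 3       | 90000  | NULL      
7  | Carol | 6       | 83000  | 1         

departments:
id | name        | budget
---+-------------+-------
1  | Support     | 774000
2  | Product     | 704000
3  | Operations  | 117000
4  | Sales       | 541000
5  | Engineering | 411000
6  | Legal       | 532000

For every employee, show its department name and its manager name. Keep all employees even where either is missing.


Two LEFT JOINs from the same base table employees: one to departments via dept_id, one to employees itself via manager_id. Both are LEFT so every employee is preserved.
Match against departments:
  - employee 1 (Aaron): dept_id=3 -> matches Operations
  - employee 2 (Chris): dept_id=1 -> matches Support
  - employee 3 (Iris): dept_id=6 -> matches Legal
  - employee 4 (Ivan): dept_id=5 -> matches Engineering
  - employee 5 (Leo): dept_id=NULL, no match -> kept with NULL
  - employee 6 (Bob): dept_id=3 -> matches Operations
  - employee 7 (Carol): dept_id=6 -> matches Legal
Match against employees (self):
  - employee 1 (Aaron): manager_id=NULL -> NULL
  - employee 2 (Chris): manager_id=1 -> Aaron
  - employee 3 (Iris): manager_id=2 -> Chris
  - employee 4 (Ivan): manager_id=NULL -> NULL
  - employee 5 (Leo): manager_id=NULL -> NULL
  - employee 6 (Bob): manager_id=NULL -> NULL
  - employee 7 (Carol): manager_id=1 -> Aaron

SQL:
SELECT a.name, b.name AS department, c.name AS manager
FROM employees a
LEFT JOIN departments b ON a.dept_id = b.id
LEFT JOIN employees c ON a.manager_id = c.id

Result:
name  | department  | manager
------+-------------+--------
Aaron | Operations  | NULL   
Chris | Support     | Aaron  
Iris  | Legal       | Chris  
Ivan  | Engineering | NULL   
Leo   | NULL        | NULL   
Bob   | Operations  | NULL   
Carol | Legal       | Aaron  


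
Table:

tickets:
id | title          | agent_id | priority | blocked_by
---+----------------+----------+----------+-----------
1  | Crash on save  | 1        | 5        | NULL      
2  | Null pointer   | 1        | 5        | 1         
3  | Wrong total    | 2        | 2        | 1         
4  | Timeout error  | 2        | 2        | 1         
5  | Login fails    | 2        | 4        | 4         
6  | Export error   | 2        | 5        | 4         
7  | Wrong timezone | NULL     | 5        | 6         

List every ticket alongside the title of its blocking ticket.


This is a self-join: tickets is joined to a second copy of itself, matching each row's blocked_by to another row's id. Use LEFT JOIN so rows with blocked_by=NULL are kept.
  - ticket 1 (Crash on save): blocked_by=NULL -> NULL
  - ticket 2 (Null pointer): blocked_by=1 -> Crash on save
  - ticket 3 (Wrong total): blocked_by=1 -> Crash on save
  - ticket 4 (Timeout error): blocked_by=1 -> Crash on save
  - ticket 5 (Login fails): blocked_by=4 -> Timeout error
  - ticket 6 (Export error): blocked_by=4 -> Timeout error
  - ticket 7 (Wrong timezone): blocked_by=6 -> Export error

SQL:
SELECT a.title AS item, b.title AS blocked_by
FROM tickets a
LEFT JOIN tickets b ON a.blocked_by = b.id

Result:
item           | blocked_by   
---------------+--------------
Crash on save  | NULL         
Null pointer   | Crash on save
Wrong total    | Crash on save
Timeout error  | Crash on save
Login fails    | Timeout error
Export error   | Timeout error
Wrong timezone | Export error 


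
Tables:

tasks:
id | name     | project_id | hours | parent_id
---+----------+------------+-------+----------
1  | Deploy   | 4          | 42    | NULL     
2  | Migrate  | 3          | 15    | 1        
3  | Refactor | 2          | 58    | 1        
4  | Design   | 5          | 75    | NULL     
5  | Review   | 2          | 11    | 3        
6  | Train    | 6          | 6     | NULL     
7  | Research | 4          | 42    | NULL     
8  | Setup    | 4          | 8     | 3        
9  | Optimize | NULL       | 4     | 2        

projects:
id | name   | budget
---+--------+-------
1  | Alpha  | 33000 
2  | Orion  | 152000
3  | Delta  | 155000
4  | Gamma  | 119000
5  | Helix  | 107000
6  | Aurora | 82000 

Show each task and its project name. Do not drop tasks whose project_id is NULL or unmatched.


LEFT JOIN keeps every row from tasks (the left table); where project_id has no match in projects, the project columns become NULL. Walk through each task:
  - task 1 (Deploy): project_id=4 -> matches Gamma
  - task 2 (Migrate): project_id=3 -> matches Delta
  - task 3 (Refactor): project_id=2 -> matches Orion
  - task 4 (Design): project_id=5 -> matches Helix
  - task 5 (Review): project_id=2 -> matches Orion
  - task 6 (Train): project_id=6 -> matches Aurora
  - task 7 (Research): project_id=4 -> matches Gamma
  - task 8 (Setup): project_id=4 -> matches Gamma
  - task 9 (Optimize): project_id=NULL, no match -> kept with NULL
All 9 rows appear; 1 has NULL project.

SQL:
SELECT a.name, b.name AS project
FROM tasks a
LEFT JOIN projects b ON a.project_id = b.id

Result:
name     | project
---------+--------
Deploy   | Gamma  
Migrate  | Delta  
Refactor | Orion  
Design   | Helix  
Review   | Orion  
Train    | Aurora 
Research | Gamma  
Setup    | Gamma  
Optimize | NULL   


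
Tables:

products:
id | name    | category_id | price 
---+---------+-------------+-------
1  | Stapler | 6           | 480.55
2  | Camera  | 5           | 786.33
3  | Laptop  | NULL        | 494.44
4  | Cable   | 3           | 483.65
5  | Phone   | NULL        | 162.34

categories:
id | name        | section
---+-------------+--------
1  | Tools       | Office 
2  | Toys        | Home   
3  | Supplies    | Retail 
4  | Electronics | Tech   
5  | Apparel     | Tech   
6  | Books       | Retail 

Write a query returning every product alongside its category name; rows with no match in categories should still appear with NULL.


LEFT JOIN keeps every row from products (the left table); where category_id has no match in categories, the category columns become NULL. Walk through each product:
  - product 1 (Stapler): category_id=6 -> matches Books
  - product 2 (Camera): category_id=5 -> matches Apparel
  - product 3 (Laptop): category_id=NULL, no match -> kept with NULL
  - product 4 (Cable): category_id=3 -> matches Supplies
  - product 5 (Phone): category_id=NULL, no match -> kept with NULL
All 5 rows appear; 2 have NULL category.

SQL:
SELECT a.name, b.name AS category
FROM products a
LEFT JOIN categories b ON a.category_id = b.id

Result:
name    | category
--------+---------
Stapler | Books   
Camera  | Apparel 
Laptop  | NULL    
Cable   | Supplies
Phone   | NULL    


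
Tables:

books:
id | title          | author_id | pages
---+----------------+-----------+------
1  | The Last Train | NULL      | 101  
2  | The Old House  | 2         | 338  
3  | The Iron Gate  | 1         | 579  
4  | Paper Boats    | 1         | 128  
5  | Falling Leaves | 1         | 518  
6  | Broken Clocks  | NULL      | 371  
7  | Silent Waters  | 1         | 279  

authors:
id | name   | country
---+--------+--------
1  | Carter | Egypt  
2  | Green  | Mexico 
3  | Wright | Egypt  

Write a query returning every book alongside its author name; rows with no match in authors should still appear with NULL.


LEFT JOIN keeps every row from books (the left table); where author_id has no match in authors, the author columns become NULL. Walk through each book:
  - book 1 (The Last Train): author_id=NULL, no match -> kept with NULL
  - book 2 (The Old House): author_id=2 -> matches Green
  - book 3 (The Iron Gate): author_id=1 -> matches Carter
  - book 4 (Paper Boats): author_id=1 -> matches Carter
  - book 5 (Falling Leaves): author_id=1 -> matches Carter
  - book 6 (Broken Clocks): author_id=NULL, no match -> kept with NULL
  - book 7 (Silent Waters): author_id=1 -> matches Carter
All 7 rows appear; 2 have NULL author.

SQL:
SELECT a.title, b.name AS author
FROM books a
LEFT JOIN authors b ON a.author_id = b.id

Result:
title          | author
---------------+-------
The Last Train | NULL  
The Old House  | Green 
The Iron Gate  | Carter
Paper Boats    | Carter
Falling Leaves | Carter
Broken Clocks  | NULL  
Silent Waters  | Carter


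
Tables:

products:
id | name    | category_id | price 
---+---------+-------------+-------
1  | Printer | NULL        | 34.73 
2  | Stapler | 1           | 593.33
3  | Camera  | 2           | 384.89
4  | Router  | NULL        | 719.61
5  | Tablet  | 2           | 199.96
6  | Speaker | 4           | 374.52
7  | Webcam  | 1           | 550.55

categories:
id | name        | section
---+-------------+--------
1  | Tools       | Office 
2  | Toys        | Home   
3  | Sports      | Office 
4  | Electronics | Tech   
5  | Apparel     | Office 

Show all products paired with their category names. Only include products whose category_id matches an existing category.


INNER JOIN keeps only products rows whose category_id matches an id in categories. Walk through each product:
  - product 1 (Printer): category_id=NULL, no match -> dropped
  - product 2 (Stapler): category_id=1 -> matches Tools
  - product 3 (Camera): category_id=2 -> matches Toys
  - product 4 (Router): category_id=NULL, no match -> dropped
  - product 5 (Tablet): category_id=2 -> matches Toys
  - product 6 (Speaker): category_id=4 -> matches Electronics
  - product 7 (Webcam): category_id=1 -> matches Tools
So 2 of 7 rows are dropped.

SQL:
SELECT a.name, b.name AS category
FROM products a
INNER JOIN categories b ON a.category_id = b.id

Result:
name    | category   
--------+------------
Stapler | Tools      
Camera  | Toys       
Tablet  | Toys       
Speaker | Electronics
Webcam  | Tools      


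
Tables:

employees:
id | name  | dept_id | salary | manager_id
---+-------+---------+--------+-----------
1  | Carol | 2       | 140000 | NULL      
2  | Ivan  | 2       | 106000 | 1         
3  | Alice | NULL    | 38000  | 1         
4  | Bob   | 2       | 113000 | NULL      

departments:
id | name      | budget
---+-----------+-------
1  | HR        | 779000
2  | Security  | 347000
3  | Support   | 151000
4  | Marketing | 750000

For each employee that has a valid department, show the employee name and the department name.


INNER JOIN keeps only employees rows whose dept_id matches an id in departments. Walk through each employee:
  - employee 1 (Carol): dept_id=2 -> matches Security
  - employee 2 (Ivan): dept_id=2 -> matches Security
  - employee 3 (Alice): dept_id=NULL, no match -> dropped
  - employee 4 (Bob): dept_id=2 -> matches Security
So 1 of 4 rows is dropped.

SQL:
SELECT a.name, b.name AS department
FROM employees a
INNER JOIN departments b ON a.dept_id = b.id

Result:
name  | department
------+-----------
Carol | Security  
Ivan  | Security  
Bob   | Security  


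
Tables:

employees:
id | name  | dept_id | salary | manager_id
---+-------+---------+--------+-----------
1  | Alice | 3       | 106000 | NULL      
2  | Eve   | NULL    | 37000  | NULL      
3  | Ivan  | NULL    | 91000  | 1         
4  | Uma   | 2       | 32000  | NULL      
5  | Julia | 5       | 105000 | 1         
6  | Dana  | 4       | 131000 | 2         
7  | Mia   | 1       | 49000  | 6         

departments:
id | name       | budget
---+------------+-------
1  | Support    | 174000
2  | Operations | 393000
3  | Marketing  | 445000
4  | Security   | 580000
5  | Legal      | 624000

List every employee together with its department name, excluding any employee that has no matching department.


INNER JOIN keeps only employees rows whose dept_id matches an id in departments. Walk through each employee:
  - employee 1 (Alice): dept_id=3 -> matches Marketing
  - employee 2 (Eve): dept_id=NULL, no match -> dropped
  - employee 3 (Ivan): dept_id=NULL, no match -> dropped
  - employee 4 (Uma): dept_id=2 -> matches Operations
  - employee 5 (Julia): dept_id=5 -> matches Legal
  - employee 6 (Dana): dept_id=4 -> matches Security
  - employee 7 (Mia): dept_id=1 -> matches Support
So 2 of 7 rows are dropped.

SQL:
SELECT a.name, b.name AS department
FROM employees a
INNER JOIN departments b ON a.dept_id = b.id

Result:
name  | department
------+-----------
Alice | Marketing 
Uma   | Operations
Julia | Legal     
Dana  | Security  
Mia   | Support   
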